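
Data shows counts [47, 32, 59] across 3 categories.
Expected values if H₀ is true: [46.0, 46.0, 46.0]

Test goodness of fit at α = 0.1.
Chi-square goodness of fit test:
H₀: observed counts match expected distribution
H₁: observed counts differ from expected distribution
df = k - 1 = 2
χ² = Σ(O - E)²/E
   = (47 - 46.0)²/46.0 + (32 - 46.0)²/46.0 + (59 - 46.0)²/46.0
   = 0.022 + 4.261 + 3.674
   = 7.96
p-value = 0.0187

Since p-value < α = 0.1, we reject H₀.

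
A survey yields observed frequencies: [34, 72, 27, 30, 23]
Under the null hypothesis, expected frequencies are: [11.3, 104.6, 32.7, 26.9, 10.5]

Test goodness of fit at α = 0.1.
Chi-square goodness of fit test:
H₀: observed counts match expected distribution
H₁: observed counts differ from expected distribution
df = k - 1 = 4
χ² = Σ(O - E)²/E
   = (34 - 11.3)²/11.3 + (72 - 104.6)²/104.6 + (27 - 32.7)²/32.7 + (30 - 26.9)²/26.9 + (23 - 10.5)²/10.5
   = 45.601 + 10.160 + 0.994 + 0.357 + 14.881
   = 71.99
p-value < 0.0001

Since p-value < α = 0.1, we reject H₀.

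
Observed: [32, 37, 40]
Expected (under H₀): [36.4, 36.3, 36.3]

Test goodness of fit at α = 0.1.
Chi-square goodness of fit test:
H₀: observed counts match expected distribution
H₁: observed counts differ from expected distribution
df = k - 1 = 2
χ² = Σ(O - E)²/E
   = (32 - 36.4)²/36.4 + (37 - 36.3)²/36.3 + (40 - 36.3)²/36.3
   = 0.532 + 0.013 + 0.377
   = 0.92
p-value = 0.6305

Since p-value > α = 0.1, we fail to reject H₀.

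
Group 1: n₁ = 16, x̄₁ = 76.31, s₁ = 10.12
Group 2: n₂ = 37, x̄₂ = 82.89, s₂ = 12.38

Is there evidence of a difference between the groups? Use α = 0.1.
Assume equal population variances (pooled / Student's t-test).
Student's two-sample t-test (equal variances):
H₀: μ₁ = μ₂
H₁: μ₁ ≠ μ₂
df = n₁ + n₂ - 2 = 51
Pooled variance s_p² = [(n₁-1)s₁² + (n₂-1)s₂²] / (n₁ + n₂ - 2) = [(15)(10.12²) + (36)(12.38²)] / 51 = 138.3085
SE = √(s_p²(1/n₁ + 1/n₂)) = √(138.3085 × (1/16 + 1/37)) = 3.5189
t = (x̄₁ - x̄₂) / SE = (76.31 - 82.89) / 3.5189 = -6.58 / 3.5189 = -1.870
p-value = 0.0672

Since p-value < α = 0.1, we reject H₀.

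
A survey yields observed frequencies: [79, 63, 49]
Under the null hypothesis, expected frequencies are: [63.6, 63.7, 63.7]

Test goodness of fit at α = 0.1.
Chi-square goodness of fit test:
H₀: observed counts match expected distribution
H₁: observed counts differ from expected distribution
df = k - 1 = 2
χ² = Σ(O - E)²/E
   = (79 - 63.6)²/63.6 + (63 - 63.7)²/63.7 + (49 - 63.7)²/63.7
   = 3.729 + 0.008 + 3.392
   = 7.13
p-value = 0.0283

Since p-value < α = 0.1, we reject H₀.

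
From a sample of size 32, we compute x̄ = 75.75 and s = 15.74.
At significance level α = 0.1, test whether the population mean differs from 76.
One-sample t-test:
H₀: μ = 76
H₁: μ ≠ 76
df = n - 1 = 31
t = (x̄ - μ₀) / (s/√n) = (75.75 - 76) / (15.74/√32) = -0.090
p-value = 0.9290

Since p-value > α = 0.1, we fail to reject H₀.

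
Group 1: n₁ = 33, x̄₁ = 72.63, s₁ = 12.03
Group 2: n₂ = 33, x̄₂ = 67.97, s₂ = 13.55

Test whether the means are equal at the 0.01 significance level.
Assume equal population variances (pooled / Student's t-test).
Student's two-sample t-test (equal variances):
H₀: μ₁ = μ₂
H₁: μ₁ ≠ μ₂
df = n₁ + n₂ - 2 = 64
Pooled variance s_p² = [(n₁-1)s₁² + (n₂-1)s₂²] / (n₁ + n₂ - 2) = [(32)(12.03²) + (32)(13.55²)] / 64 = 164.1617
SE = √(s_p²(1/n₁ + 1/n₂)) = √(164.1617 × (1/33 + 1/33)) = 3.1542
t = (x̄₁ - x̄₂) / SE = (72.63 - 67.97) / 3.1542 = 4.66 / 3.1542 = 1.477
p-value = 0.1445

Since p-value > α = 0.01, we fail to reject H₀.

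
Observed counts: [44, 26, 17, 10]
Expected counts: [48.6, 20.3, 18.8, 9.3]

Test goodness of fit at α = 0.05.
Chi-square goodness of fit test:
H₀: observed counts match expected distribution
H₁: observed counts differ from expected distribution
df = k - 1 = 3
χ² = Σ(O - E)²/E
   = (44 - 48.6)²/48.6 + (26 - 20.3)²/20.3 + (17 - 18.8)²/18.8 + (10 - 9.3)²/9.3
   = 0.435 + 1.600 + 0.172 + 0.053
   = 2.26
p-value = 0.5201

Since p-value > α = 0.05, we fail to reject H₀.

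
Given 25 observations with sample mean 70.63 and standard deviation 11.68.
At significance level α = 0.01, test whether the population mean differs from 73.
One-sample t-test:
H₀: μ = 73
H₁: μ ≠ 73
df = n - 1 = 24
t = (x̄ - μ₀) / (s/√n) = (70.63 - 73) / (11.68/√25) = -1.015
p-value = 0.3204

Since p-value > α = 0.01, we fail to reject H₀.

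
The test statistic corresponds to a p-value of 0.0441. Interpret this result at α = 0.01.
Since p = 0.0441 > α = 0.01, fail to reject H₀.
There is insufficient evidence to reject the null hypothesis; the result is not statistically significant at the 0.01 level.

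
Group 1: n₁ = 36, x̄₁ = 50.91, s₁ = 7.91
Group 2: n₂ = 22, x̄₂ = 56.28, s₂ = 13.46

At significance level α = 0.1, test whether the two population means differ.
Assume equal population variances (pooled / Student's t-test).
Student's two-sample t-test (equal variances):
H₀: μ₁ = μ₂
H₁: μ₁ ≠ μ₂
df = n₁ + n₂ - 2 = 56
Pooled variance s_p² = [(n₁-1)s₁² + (n₂-1)s₂²] / (n₁ + n₂ - 2) = [(35)(7.91²) + (21)(13.46²)] / 56 = 107.0444
SE = √(s_p²(1/n₁ + 1/n₂)) = √(107.0444 × (1/36 + 1/22)) = 2.7998
t = (x̄₁ - x̄₂) / SE = (50.91 - 56.28) / 2.7998 = -5.37 / 2.7998 = -1.918
p-value = 0.0602

Since p-value < α = 0.1, we reject H₀.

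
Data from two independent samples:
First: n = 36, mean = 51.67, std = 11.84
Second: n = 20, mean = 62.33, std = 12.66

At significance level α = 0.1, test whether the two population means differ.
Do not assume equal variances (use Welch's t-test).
Welch's two-sample t-test:
H₀: μ₁ = μ₂
H₁: μ₁ ≠ μ₂
s₁²/n₁ = 11.84²/36 = 3.8940,  s₂²/n₂ = 12.66²/20 = 8.0138
SE = √(s₁²/n₁ + s₂²/n₂) = √(3.8940 + 8.0138) = 3.4508
df (Welch-Satterthwaite) = (s₁²/n₁ + s₂²/n₂)² / [(s₁²/n₁)²/(n₁-1) + (s₂²/n₂)²/(n₂-1)] ≈ 37.18
t = (x̄₁ - x̄₂) / SE = (51.67 - 62.33) / 3.4508 = -10.66 / 3.4508 = -3.089
p-value = 0.0038

Since p-value < α = 0.1, we reject H₀.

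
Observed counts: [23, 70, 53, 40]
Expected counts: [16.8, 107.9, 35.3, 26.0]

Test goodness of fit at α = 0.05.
Chi-square goodness of fit test:
H₀: observed counts match expected distribution
H₁: observed counts differ from expected distribution
df = k - 1 = 3
χ² = Σ(O - E)²/E
   = (23 - 16.8)²/16.8 + (70 - 107.9)²/107.9 + (53 - 35.3)²/35.3 + (40 - 26.0)²/26.0
   = 2.288 + 13.312 + 8.875 + 7.538
   = 32.01
p-value < 0.0001

Since p-value < α = 0.05, we reject H₀.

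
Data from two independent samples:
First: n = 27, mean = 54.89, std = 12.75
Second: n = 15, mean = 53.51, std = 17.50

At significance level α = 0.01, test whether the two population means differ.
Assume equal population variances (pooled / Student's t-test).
Student's two-sample t-test (equal variances):
H₀: μ₁ = μ₂
H₁: μ₁ ≠ μ₂
df = n₁ + n₂ - 2 = 40
Pooled variance s_p² = [(n₁-1)s₁² + (n₂-1)s₂²] / (n₁ + n₂ - 2) = [(26)(12.75²) + (14)(17.50²)] / 40 = 212.8531
SE = √(s_p²(1/n₁ + 1/n₂)) = √(212.8531 × (1/27 + 1/15)) = 4.6983
t = (x̄₁ - x̄₂) / SE = (54.89 - 53.51) / 4.6983 = 1.38 / 4.6983 = 0.294
p-value = 0.7705

Since p-value > α = 0.01, we fail to reject H₀.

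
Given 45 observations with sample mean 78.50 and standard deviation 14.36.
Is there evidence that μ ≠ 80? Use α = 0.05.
One-sample t-test:
H₀: μ = 80
H₁: μ ≠ 80
df = n - 1 = 44
t = (x̄ - μ₀) / (s/√n) = (78.50 - 80) / (14.36/√45) = -0.701
p-value = 0.4872

Since p-value > α = 0.05, we fail to reject H₀.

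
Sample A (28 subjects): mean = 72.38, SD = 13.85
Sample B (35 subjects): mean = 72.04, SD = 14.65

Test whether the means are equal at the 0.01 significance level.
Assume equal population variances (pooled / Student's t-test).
Student's two-sample t-test (equal variances):
H₀: μ₁ = μ₂
H₁: μ₁ ≠ μ₂
df = n₁ + n₂ - 2 = 61
Pooled variance s_p² = [(n₁-1)s₁² + (n₂-1)s₂²] / (n₁ + n₂ - 2) = [(27)(13.85²) + (34)(14.65²)] / 61 = 204.5307
SE = √(s_p²(1/n₁ + 1/n₂)) = √(204.5307 × (1/28 + 1/35)) = 3.6261
t = (x̄₁ - x̄₂) / SE = (72.38 - 72.04) / 3.6261 = 0.34 / 3.6261 = 0.094
p-value = 0.9256

Since p-value > α = 0.01, we fail to reject H₀.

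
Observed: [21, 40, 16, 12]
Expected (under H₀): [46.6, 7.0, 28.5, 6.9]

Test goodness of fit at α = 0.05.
Chi-square goodness of fit test:
H₀: observed counts match expected distribution
H₁: observed counts differ from expected distribution
df = k - 1 = 3
χ² = Σ(O - E)²/E
   = (21 - 46.6)²/46.6 + (40 - 7.0)²/7.0 + (16 - 28.5)²/28.5 + (12 - 6.9)²/6.9
   = 14.064 + 155.571 + 5.482 + 3.770
   = 178.89
p-value < 0.0001

Since p-value < α = 0.05, we reject H₀.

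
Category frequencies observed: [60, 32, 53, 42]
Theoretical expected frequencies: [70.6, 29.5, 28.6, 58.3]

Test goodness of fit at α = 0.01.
Chi-square goodness of fit test:
H₀: observed counts match expected distribution
H₁: observed counts differ from expected distribution
df = k - 1 = 3
χ² = Σ(O - E)²/E
   = (60 - 70.6)²/70.6 + (32 - 29.5)²/29.5 + (53 - 28.6)²/28.6 + (42 - 58.3)²/58.3
   = 1.592 + 0.212 + 20.817 + 4.557
   = 27.18
p-value < 0.0001

Since p-value < α = 0.01, we reject H₀.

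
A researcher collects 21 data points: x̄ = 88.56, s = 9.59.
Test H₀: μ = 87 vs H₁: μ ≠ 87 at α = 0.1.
One-sample t-test:
H₀: μ = 87
H₁: μ ≠ 87
df = n - 1 = 20
t = (x̄ - μ₀) / (s/√n) = (88.56 - 87) / (9.59/√21) = 0.745
p-value = 0.4647

Since p-value > α = 0.1, we fail to reject H₀.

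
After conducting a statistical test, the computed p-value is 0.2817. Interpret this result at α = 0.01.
Since p = 0.2817 > α = 0.01, fail to reject H₀.
There is insufficient evidence to reject the null hypothesis; the result is not statistically significant at the 0.01 level.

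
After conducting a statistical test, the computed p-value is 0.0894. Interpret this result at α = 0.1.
Since p = 0.0894 < α = 0.1, reject H₀.
There is sufficient evidence to reject the null hypothesis; the result is statistically significant at the 0.1 level.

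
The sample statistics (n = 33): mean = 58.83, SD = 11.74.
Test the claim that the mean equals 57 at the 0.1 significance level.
One-sample t-test:
H₀: μ = 57
H₁: μ ≠ 57
df = n - 1 = 32
t = (x̄ - μ₀) / (s/√n) = (58.83 - 57) / (11.74/√33) = 0.895
p-value = 0.3772

Since p-value > α = 0.1, we fail to reject H₀.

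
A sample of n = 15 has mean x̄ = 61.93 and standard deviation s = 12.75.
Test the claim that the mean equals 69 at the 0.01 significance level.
One-sample t-test:
H₀: μ = 69
H₁: μ ≠ 69
df = n - 1 = 14
t = (x̄ - μ₀) / (s/√n) = (61.93 - 69) / (12.75/√15) = -2.148
p-value = 0.0497

Since p-value > α = 0.01, we fail to reject H₀.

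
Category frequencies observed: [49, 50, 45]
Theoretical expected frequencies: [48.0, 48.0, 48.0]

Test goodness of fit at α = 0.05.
Chi-square goodness of fit test:
H₀: observed counts match expected distribution
H₁: observed counts differ from expected distribution
df = k - 1 = 2
χ² = Σ(O - E)²/E
   = (49 - 48.0)²/48.0 + (50 - 48.0)²/48.0 + (45 - 48.0)²/48.0
   = 0.021 + 0.083 + 0.188
   = 0.29
p-value = 0.8643

Since p-value > α = 0.05, we fail to reject H₀.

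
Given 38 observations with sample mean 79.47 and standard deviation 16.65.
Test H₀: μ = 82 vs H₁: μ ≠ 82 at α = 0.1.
One-sample t-test:
H₀: μ = 82
H₁: μ ≠ 82
df = n - 1 = 37
t = (x̄ - μ₀) / (s/√n) = (79.47 - 82) / (16.65/√38) = -0.937
p-value = 0.3550

Since p-value > α = 0.1, we fail to reject H₀.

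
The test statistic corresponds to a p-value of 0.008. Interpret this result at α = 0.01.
Since p = 0.008 < α = 0.01, reject H₀.
There is sufficient evidence to reject the null hypothesis; the result is statistically significant at the 0.01 level.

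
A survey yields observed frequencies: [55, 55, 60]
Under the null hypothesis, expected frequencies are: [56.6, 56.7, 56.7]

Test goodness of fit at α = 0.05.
Chi-square goodness of fit test:
H₀: observed counts match expected distribution
H₁: observed counts differ from expected distribution
df = k - 1 = 2
χ² = Σ(O - E)²/E
   = (55 - 56.6)²/56.6 + (55 - 56.7)²/56.7 + (60 - 56.7)²/56.7
   = 0.045 + 0.051 + 0.192
   = 0.29
p-value = 0.8658

Since p-value > α = 0.05, we fail to reject H₀.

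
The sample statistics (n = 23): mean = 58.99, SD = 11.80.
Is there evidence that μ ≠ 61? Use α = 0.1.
One-sample t-test:
H₀: μ = 61
H₁: μ ≠ 61
df = n - 1 = 22
t = (x̄ - μ₀) / (s/√n) = (58.99 - 61) / (11.80/√23) = -0.817
p-value = 0.4227

Since p-value > α = 0.1, we fail to reject H₀.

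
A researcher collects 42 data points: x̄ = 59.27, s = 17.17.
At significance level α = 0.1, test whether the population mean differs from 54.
One-sample t-test:
H₀: μ = 54
H₁: μ ≠ 54
df = n - 1 = 41
t = (x̄ - μ₀) / (s/√n) = (59.27 - 54) / (17.17/√42) = 1.989
p-value = 0.0534

Since p-value < α = 0.1, we reject H₀.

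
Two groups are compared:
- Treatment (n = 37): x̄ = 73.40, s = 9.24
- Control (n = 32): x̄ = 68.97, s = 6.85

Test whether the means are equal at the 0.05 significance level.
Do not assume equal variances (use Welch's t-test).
Welch's two-sample t-test:
H₀: μ₁ = μ₂
H₁: μ₁ ≠ μ₂
s₁²/n₁ = 9.24²/37 = 2.3075,  s₂²/n₂ = 6.85²/32 = 1.4663
SE = √(s₁²/n₁ + s₂²/n₂) = √(2.3075 + 1.4663) = 1.9426
df (Welch-Satterthwaite) = (s₁²/n₁ + s₂²/n₂)² / [(s₁²/n₁)²/(n₁-1) + (s₂²/n₂)²/(n₂-1)] ≈ 65.55
t = (x̄₁ - x̄₂) / SE = (73.40 - 68.97) / 1.9426 = 4.43 / 1.9426 = 2.280
p-value = 0.0258

Since p-value < α = 0.05, we reject H₀.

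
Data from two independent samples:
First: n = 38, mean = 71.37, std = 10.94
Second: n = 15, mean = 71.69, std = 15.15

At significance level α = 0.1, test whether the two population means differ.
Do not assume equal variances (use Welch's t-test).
Welch's two-sample t-test:
H₀: μ₁ = μ₂
H₁: μ₁ ≠ μ₂
s₁²/n₁ = 10.94²/38 = 3.1496,  s₂²/n₂ = 15.15²/15 = 15.3015
SE = √(s₁²/n₁ + s₂²/n₂) = √(3.1496 + 15.3015) = 4.2955
df (Welch-Satterthwaite) = (s₁²/n₁ + s₂²/n₂)² / [(s₁²/n₁)²/(n₁-1) + (s₂²/n₂)²/(n₂-1)] ≈ 20.04
t = (x̄₁ - x̄₂) / SE = (71.37 - 71.69) / 4.2955 = -0.32 / 4.2955 = -0.074
p-value = 0.9414

Since p-value > α = 0.1, we fail to reject H₀.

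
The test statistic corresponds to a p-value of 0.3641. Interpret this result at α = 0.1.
Since p = 0.3641 > α = 0.1, fail to reject H₀.
There is insufficient evidence to reject the null hypothesis; the result is not statistically significant at the 0.1 level.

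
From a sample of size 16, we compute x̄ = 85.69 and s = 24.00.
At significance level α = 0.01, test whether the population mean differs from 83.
One-sample t-test:
H₀: μ = 83
H₁: μ ≠ 83
df = n - 1 = 15
t = (x̄ - μ₀) / (s/√n) = (85.69 - 83) / (24.00/√16) = 0.448
p-value = 0.6603

Since p-value > α = 0.01, we fail to reject H₀.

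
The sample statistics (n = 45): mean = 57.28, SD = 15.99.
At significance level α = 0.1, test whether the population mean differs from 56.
One-sample t-test:
H₀: μ = 56
H₁: μ ≠ 56
df = n - 1 = 44
t = (x̄ - μ₀) / (s/√n) = (57.28 - 56) / (15.99/√45) = 0.537
p-value = 0.5940

Since p-value > α = 0.1, we fail to reject H₀.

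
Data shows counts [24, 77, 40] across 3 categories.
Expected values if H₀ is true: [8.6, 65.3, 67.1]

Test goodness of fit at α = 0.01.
Chi-square goodness of fit test:
H₀: observed counts match expected distribution
H₁: observed counts differ from expected distribution
df = k - 1 = 2
χ² = Σ(O - E)²/E
   = (24 - 8.6)²/8.6 + (77 - 65.3)²/65.3 + (40 - 67.1)²/67.1
   = 27.577 + 2.096 + 10.945
   = 40.62
p-value < 0.0001

Since p-value < α = 0.01, we reject H₀.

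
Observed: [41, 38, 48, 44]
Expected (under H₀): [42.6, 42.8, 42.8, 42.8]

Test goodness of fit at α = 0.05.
Chi-square goodness of fit test:
H₀: observed counts match expected distribution
H₁: observed counts differ from expected distribution
df = k - 1 = 3
χ² = Σ(O - E)²/E
   = (41 - 42.6)²/42.6 + (38 - 42.8)²/42.8 + (48 - 42.8)²/42.8 + (44 - 42.8)²/42.8
   = 0.060 + 0.538 + 0.632 + 0.034
   = 1.26
p-value = 0.7377

Since p-value > α = 0.05, we fail to reject H₀.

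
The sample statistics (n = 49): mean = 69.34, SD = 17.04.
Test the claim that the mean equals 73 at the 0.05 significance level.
One-sample t-test:
H₀: μ = 73
H₁: μ ≠ 73
df = n - 1 = 48
t = (x̄ - μ₀) / (s/√n) = (69.34 - 73) / (17.04/√49) = -1.504
p-value = 0.1393

Since p-value > α = 0.05, we fail to reject H₀.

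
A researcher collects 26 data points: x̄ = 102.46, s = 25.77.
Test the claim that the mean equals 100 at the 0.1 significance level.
One-sample t-test:
H₀: μ = 100
H₁: μ ≠ 100
df = n - 1 = 25
t = (x̄ - μ₀) / (s/√n) = (102.46 - 100) / (25.77/√26) = 0.487
p-value = 0.6307

Since p-value > α = 0.1, we fail to reject H₀.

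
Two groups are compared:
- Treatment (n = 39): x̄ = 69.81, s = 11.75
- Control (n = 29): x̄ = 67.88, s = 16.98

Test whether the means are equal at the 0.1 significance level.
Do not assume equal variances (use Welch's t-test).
Welch's two-sample t-test:
H₀: μ₁ = μ₂
H₁: μ₁ ≠ μ₂
s₁²/n₁ = 11.75²/39 = 3.5401,  s₂²/n₂ = 16.98²/29 = 9.9421
SE = √(s₁²/n₁ + s₂²/n₂) = √(3.5401 + 9.9421) = 3.6718
df (Welch-Satterthwaite) = (s₁²/n₁ + s₂²/n₂)² / [(s₁²/n₁)²/(n₁-1) + (s₂²/n₂)²/(n₂-1)] ≈ 47.09
t = (x̄₁ - x̄₂) / SE = (69.81 - 67.88) / 3.6718 = 1.93 / 3.6718 = 0.526
p-value = 0.6016

Since p-value > α = 0.1, we fail to reject H₀.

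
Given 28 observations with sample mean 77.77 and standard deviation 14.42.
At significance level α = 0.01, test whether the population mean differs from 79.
One-sample t-test:
H₀: μ = 79
H₁: μ ≠ 79
df = n - 1 = 27
t = (x̄ - μ₀) / (s/√n) = (77.77 - 79) / (14.42/√28) = -0.451
p-value = 0.6553

Since p-value > α = 0.01, we fail to reject H₀.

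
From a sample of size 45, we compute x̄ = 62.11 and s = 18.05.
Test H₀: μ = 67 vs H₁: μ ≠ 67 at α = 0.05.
One-sample t-test:
H₀: μ = 67
H₁: μ ≠ 67
df = n - 1 = 44
t = (x̄ - μ₀) / (s/√n) = (62.11 - 67) / (18.05/√45) = -1.817
p-value = 0.0760

Since p-value > α = 0.05, we fail to reject H₀.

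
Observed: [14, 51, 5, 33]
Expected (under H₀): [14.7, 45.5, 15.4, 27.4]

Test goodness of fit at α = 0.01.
Chi-square goodness of fit test:
H₀: observed counts match expected distribution
H₁: observed counts differ from expected distribution
df = k - 1 = 3
χ² = Σ(O - E)²/E
   = (14 - 14.7)²/14.7 + (51 - 45.5)²/45.5 + (5 - 15.4)²/15.4 + (33 - 27.4)²/27.4
   = 0.033 + 0.665 + 7.023 + 1.145
   = 8.87
p-value = 0.0311

Since p-value > α = 0.01, we fail to reject H₀.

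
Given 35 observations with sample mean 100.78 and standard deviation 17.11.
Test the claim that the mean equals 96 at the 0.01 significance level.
One-sample t-test:
H₀: μ = 96
H₁: μ ≠ 96
df = n - 1 = 34
t = (x̄ - μ₀) / (s/√n) = (100.78 - 96) / (17.11/√35) = 1.653
p-value = 0.1076

Since p-value > α = 0.01, we fail to reject H₀.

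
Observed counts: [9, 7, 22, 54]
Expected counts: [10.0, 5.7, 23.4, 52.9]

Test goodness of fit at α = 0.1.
Chi-square goodness of fit test:
H₀: observed counts match expected distribution
H₁: observed counts differ from expected distribution
df = k - 1 = 3
χ² = Σ(O - E)²/E
   = (9 - 10.0)²/10.0 + (7 - 5.7)²/5.7 + (22 - 23.4)²/23.4 + (54 - 52.9)²/52.9
   = 0.100 + 0.296 + 0.084 + 0.023
   = 0.50
p-value = 0.9182

Since p-value > α = 0.1, we fail to reject H₀.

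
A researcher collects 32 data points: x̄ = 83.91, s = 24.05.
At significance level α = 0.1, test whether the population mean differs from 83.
One-sample t-test:
H₀: μ = 83
H₁: μ ≠ 83
df = n - 1 = 31
t = (x̄ - μ₀) / (s/√n) = (83.91 - 83) / (24.05/√32) = 0.214
p-value = 0.8319

Since p-value > α = 0.1, we fail to reject H₀.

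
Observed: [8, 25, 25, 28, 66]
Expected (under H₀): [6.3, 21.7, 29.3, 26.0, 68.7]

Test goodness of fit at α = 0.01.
Chi-square goodness of fit test:
H₀: observed counts match expected distribution
H₁: observed counts differ from expected distribution
df = k - 1 = 4
χ² = Σ(O - E)²/E
   = (8 - 6.3)²/6.3 + (25 - 21.7)²/21.7 + (25 - 29.3)²/29.3 + (28 - 26.0)²/26.0 + (66 - 68.7)²/68.7
   = 0.459 + 0.502 + 0.631 + 0.154 + 0.106
   = 1.85
p-value = 0.7630

Since p-value > α = 0.01, we fail to reject H₀.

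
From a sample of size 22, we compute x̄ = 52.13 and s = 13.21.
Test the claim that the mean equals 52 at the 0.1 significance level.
One-sample t-test:
H₀: μ = 52
H₁: μ ≠ 52
df = n - 1 = 21
t = (x̄ - μ₀) / (s/√n) = (52.13 - 52) / (13.21/√22) = 0.046
p-value = 0.9636

Since p-value > α = 0.1, we fail to reject H₀.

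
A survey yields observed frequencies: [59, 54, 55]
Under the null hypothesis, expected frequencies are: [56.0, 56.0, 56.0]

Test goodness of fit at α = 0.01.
Chi-square goodness of fit test:
H₀: observed counts match expected distribution
H₁: observed counts differ from expected distribution
df = k - 1 = 2
χ² = Σ(O - E)²/E
   = (59 - 56.0)²/56.0 + (54 - 56.0)²/56.0 + (55 - 56.0)²/56.0
   = 0.161 + 0.071 + 0.018
   = 0.25
p-value = 0.8825

Since p-value > α = 0.01, we fail to reject H₀.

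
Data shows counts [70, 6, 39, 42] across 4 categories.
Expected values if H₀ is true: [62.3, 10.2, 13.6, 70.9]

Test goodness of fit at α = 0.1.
Chi-square goodness of fit test:
H₀: observed counts match expected distribution
H₁: observed counts differ from expected distribution
df = k - 1 = 3
χ² = Σ(O - E)²/E
   = (70 - 62.3)²/62.3 + (6 - 10.2)²/10.2 + (39 - 13.6)²/13.6 + (42 - 70.9)²/70.9
   = 0.952 + 1.729 + 47.438 + 11.780
   = 61.90
p-value < 0.0001

Since p-value < α = 0.1, we reject H₀.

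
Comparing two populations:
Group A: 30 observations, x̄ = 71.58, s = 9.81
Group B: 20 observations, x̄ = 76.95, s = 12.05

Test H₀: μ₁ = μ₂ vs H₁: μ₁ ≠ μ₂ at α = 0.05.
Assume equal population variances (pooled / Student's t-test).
Student's two-sample t-test (equal variances):
H₀: μ₁ = μ₂
H₁: μ₁ ≠ μ₂
df = n₁ + n₂ - 2 = 48
Pooled variance s_p² = [(n₁-1)s₁² + (n₂-1)s₂²] / (n₁ + n₂ - 2) = [(29)(9.81²) + (19)(12.05²)] / 48 = 115.6186
SE = √(s_p²(1/n₁ + 1/n₂)) = √(115.6186 × (1/30 + 1/20)) = 3.1040
t = (x̄₁ - x̄₂) / SE = (71.58 - 76.95) / 3.1040 = -5.37 / 3.1040 = -1.730
p-value = 0.0901

Since p-value > α = 0.05, we fail to reject H₀.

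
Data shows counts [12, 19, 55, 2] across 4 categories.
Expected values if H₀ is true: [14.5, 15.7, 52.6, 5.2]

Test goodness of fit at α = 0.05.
Chi-square goodness of fit test:
H₀: observed counts match expected distribution
H₁: observed counts differ from expected distribution
df = k - 1 = 3
χ² = Σ(O - E)²/E
   = (12 - 14.5)²/14.5 + (19 - 15.7)²/15.7 + (55 - 52.6)²/52.6 + (2 - 5.2)²/5.2
   = 0.431 + 0.694 + 0.110 + 1.969
   = 3.20
p-value = 0.3613

Since p-value > α = 0.05, we fail to reject H₀.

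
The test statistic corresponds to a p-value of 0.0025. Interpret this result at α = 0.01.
Since p = 0.0025 < α = 0.01, reject H₀.
There is sufficient evidence to reject the null hypothesis; the result is statistically significant at the 0.01 level.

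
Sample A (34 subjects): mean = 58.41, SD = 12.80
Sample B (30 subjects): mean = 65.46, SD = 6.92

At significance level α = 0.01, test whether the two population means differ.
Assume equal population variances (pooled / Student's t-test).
Student's two-sample t-test (equal variances):
H₀: μ₁ = μ₂
H₁: μ₁ ≠ μ₂
df = n₁ + n₂ - 2 = 62
Pooled variance s_p² = [(n₁-1)s₁² + (n₂-1)s₂²] / (n₁ + n₂ - 2) = [(33)(12.80²) + (29)(6.92²)] / 62 = 109.6036
SE = √(s_p²(1/n₁ + 1/n₂)) = √(109.6036 × (1/34 + 1/30)) = 2.6224
t = (x̄₁ - x̄₂) / SE = (58.41 - 65.46) / 2.6224 = -7.05 / 2.6224 = -2.688
p-value = 0.0092

Since p-value < α = 0.01, we reject H₀.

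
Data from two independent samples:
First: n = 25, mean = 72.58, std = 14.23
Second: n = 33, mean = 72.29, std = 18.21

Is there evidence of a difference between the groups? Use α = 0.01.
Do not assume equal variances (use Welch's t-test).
Welch's two-sample t-test:
H₀: μ₁ = μ₂
H₁: μ₁ ≠ μ₂
s₁²/n₁ = 14.23²/25 = 8.0997,  s₂²/n₂ = 18.21²/33 = 10.0486
SE = √(s₁²/n₁ + s₂²/n₂) = √(8.0997 + 10.0486) = 4.2601
df (Welch-Satterthwaite) = (s₁²/n₁ + s₂²/n₂)² / [(s₁²/n₁)²/(n₁-1) + (s₂²/n₂)²/(n₂-1)] ≈ 55.93
t = (x̄₁ - x̄₂) / SE = (72.58 - 72.29) / 4.2601 = 0.29 / 4.2601 = 0.068
p-value = 0.9460

Since p-value > α = 0.01, we fail to reject H₀.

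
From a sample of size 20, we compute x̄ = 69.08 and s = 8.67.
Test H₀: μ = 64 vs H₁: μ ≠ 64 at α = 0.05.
One-sample t-test:
H₀: μ = 64
H₁: μ ≠ 64
df = n - 1 = 19
t = (x̄ - μ₀) / (s/√n) = (69.08 - 64) / (8.67/√20) = 2.620
p-value = 0.0168

Since p-value < α = 0.05, we reject H₀.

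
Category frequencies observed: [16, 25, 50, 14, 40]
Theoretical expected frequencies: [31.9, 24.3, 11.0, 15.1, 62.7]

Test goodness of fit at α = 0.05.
Chi-square goodness of fit test:
H₀: observed counts match expected distribution
H₁: observed counts differ from expected distribution
df = k - 1 = 4
χ² = Σ(O - E)²/E
   = (16 - 31.9)²/31.9 + (25 - 24.3)²/24.3 + (50 - 11.0)²/11.0 + (14 - 15.1)²/15.1 + (40 - 62.7)²/62.7
   = 7.925 + 0.020 + 138.273 + 0.080 + 8.218
   = 154.52
p-value < 0.0001

Since p-value < α = 0.05, we reject H₀.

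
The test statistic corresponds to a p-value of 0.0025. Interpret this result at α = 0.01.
Since p = 0.0025 < α = 0.01, reject H₀.
There is sufficient evidence to reject the null hypothesis; the result is statistically significant at the 0.01 level.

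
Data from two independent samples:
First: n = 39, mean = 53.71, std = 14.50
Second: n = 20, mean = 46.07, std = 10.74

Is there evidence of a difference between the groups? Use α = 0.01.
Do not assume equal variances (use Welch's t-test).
Welch's two-sample t-test:
H₀: μ₁ = μ₂
H₁: μ₁ ≠ μ₂
s₁²/n₁ = 14.50²/39 = 5.3910,  s₂²/n₂ = 10.74²/20 = 5.7674
SE = √(s₁²/n₁ + s₂²/n₂) = √(5.3910 + 5.7674) = 3.3404
df (Welch-Satterthwaite) = (s₁²/n₁ + s₂²/n₂)² / [(s₁²/n₁)²/(n₁-1) + (s₂²/n₂)²/(n₂-1)] ≈ 49.50
t = (x̄₁ - x̄₂) / SE = (53.71 - 46.07) / 3.3404 = 7.64 / 3.3404 = 2.287
p-value = 0.0265

Since p-value > α = 0.01, we fail to reject H₀.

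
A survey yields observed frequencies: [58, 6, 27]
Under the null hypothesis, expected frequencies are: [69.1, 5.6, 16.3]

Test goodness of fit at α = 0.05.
Chi-square goodness of fit test:
H₀: observed counts match expected distribution
H₁: observed counts differ from expected distribution
df = k - 1 = 2
χ² = Σ(O - E)²/E
   = (58 - 69.1)²/69.1 + (6 - 5.6)²/5.6 + (27 - 16.3)²/16.3
   = 1.783 + 0.029 + 7.024
   = 8.84
p-value = 0.0121

Since p-value < α = 0.05, we reject H₀.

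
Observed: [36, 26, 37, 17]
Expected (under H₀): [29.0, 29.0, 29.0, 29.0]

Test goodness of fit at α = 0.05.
Chi-square goodness of fit test:
H₀: observed counts match expected distribution
H₁: observed counts differ from expected distribution
df = k - 1 = 3
χ² = Σ(O - E)²/E
   = (36 - 29.0)²/29.0 + (26 - 29.0)²/29.0 + (37 - 29.0)²/29.0 + (17 - 29.0)²/29.0
   = 1.690 + 0.310 + 2.207 + 4.966
   = 9.17
p-value = 0.0271

Since p-value < α = 0.05, we reject H₀.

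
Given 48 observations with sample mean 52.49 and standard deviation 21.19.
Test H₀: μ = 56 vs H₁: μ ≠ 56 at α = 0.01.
One-sample t-test:
H₀: μ = 56
H₁: μ ≠ 56
df = n - 1 = 47
t = (x̄ - μ₀) / (s/√n) = (52.49 - 56) / (21.19/√48) = -1.148
p-value = 0.2569

Since p-value > α = 0.01, we fail to reject H₀.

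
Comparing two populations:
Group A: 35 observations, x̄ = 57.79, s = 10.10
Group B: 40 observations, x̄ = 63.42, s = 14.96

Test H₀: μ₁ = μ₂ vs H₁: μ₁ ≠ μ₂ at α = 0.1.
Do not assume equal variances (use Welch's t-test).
Welch's two-sample t-test:
H₀: μ₁ = μ₂
H₁: μ₁ ≠ μ₂
s₁²/n₁ = 10.10²/35 = 2.9146,  s₂²/n₂ = 14.96²/40 = 5.5950
SE = √(s₁²/n₁ + s₂²/n₂) = √(2.9146 + 5.5950) = 2.9171
df (Welch-Satterthwaite) = (s₁²/n₁ + s₂²/n₂)² / [(s₁²/n₁)²/(n₁-1) + (s₂²/n₂)²/(n₂-1)] ≈ 68.80
t = (x̄₁ - x̄₂) / SE = (57.79 - 63.42) / 2.9171 = -5.63 / 2.9171 = -1.930
p-value = 0.0577

Since p-value < α = 0.1, we reject H₀.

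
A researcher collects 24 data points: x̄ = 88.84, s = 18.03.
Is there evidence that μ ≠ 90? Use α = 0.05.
One-sample t-test:
H₀: μ = 90
H₁: μ ≠ 90
df = n - 1 = 23
t = (x̄ - μ₀) / (s/√n) = (88.84 - 90) / (18.03/√24) = -0.315
p-value = 0.7555

Since p-value > α = 0.05, we fail to reject H₀.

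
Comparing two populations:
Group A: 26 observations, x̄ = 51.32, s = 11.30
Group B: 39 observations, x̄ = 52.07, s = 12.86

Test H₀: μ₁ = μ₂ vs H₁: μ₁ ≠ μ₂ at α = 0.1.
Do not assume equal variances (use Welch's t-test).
Welch's two-sample t-test:
H₀: μ₁ = μ₂
H₁: μ₁ ≠ μ₂
s₁²/n₁ = 11.30²/26 = 4.9112,  s₂²/n₂ = 12.86²/39 = 4.2405
SE = √(s₁²/n₁ + s₂²/n₂) = √(4.9112 + 4.2405) = 3.0252
df (Welch-Satterthwaite) = (s₁²/n₁ + s₂²/n₂)² / [(s₁²/n₁)²/(n₁-1) + (s₂²/n₂)²/(n₂-1)] ≈ 58.24
t = (x̄₁ - x̄₂) / SE = (51.32 - 52.07) / 3.0252 = -0.75 / 3.0252 = -0.248
p-value = 0.8051

Since p-value > α = 0.1, we fail to reject H₀.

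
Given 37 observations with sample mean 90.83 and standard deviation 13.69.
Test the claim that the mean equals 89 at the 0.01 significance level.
One-sample t-test:
H₀: μ = 89
H₁: μ ≠ 89
df = n - 1 = 36
t = (x̄ - μ₀) / (s/√n) = (90.83 - 89) / (13.69/√37) = 0.813
p-value = 0.4215

Since p-value > α = 0.01, we fail to reject H₀.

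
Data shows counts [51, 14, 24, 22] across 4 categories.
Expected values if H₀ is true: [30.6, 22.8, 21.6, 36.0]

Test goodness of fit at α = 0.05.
Chi-square goodness of fit test:
H₀: observed counts match expected distribution
H₁: observed counts differ from expected distribution
df = k - 1 = 3
χ² = Σ(O - E)²/E
   = (51 - 30.6)²/30.6 + (14 - 22.8)²/22.8 + (24 - 21.6)²/21.6 + (22 - 36.0)²/36.0
   = 13.600 + 3.396 + 0.267 + 5.444
   = 22.71
p-value < 0.0001

Since p-value < α = 0.05, we reject H₀.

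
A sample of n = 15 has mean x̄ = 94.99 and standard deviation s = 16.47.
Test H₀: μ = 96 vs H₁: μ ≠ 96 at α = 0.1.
One-sample t-test:
H₀: μ = 96
H₁: μ ≠ 96
df = n - 1 = 14
t = (x̄ - μ₀) / (s/√n) = (94.99 - 96) / (16.47/√15) = -0.238
p-value = 0.8157

Since p-value > α = 0.1, we fail to reject H₀.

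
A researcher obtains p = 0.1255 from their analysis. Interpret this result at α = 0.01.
Since p = 0.1255 > α = 0.01, fail to reject H₀.
There is insufficient evidence to reject the null hypothesis; the result is not statistically significant at the 0.01 level.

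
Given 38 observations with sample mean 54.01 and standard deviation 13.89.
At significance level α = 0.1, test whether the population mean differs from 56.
One-sample t-test:
H₀: μ = 56
H₁: μ ≠ 56
df = n - 1 = 37
t = (x̄ - μ₀) / (s/√n) = (54.01 - 56) / (13.89/√38) = -0.883
p-value = 0.3828

Since p-value > α = 0.1, we fail to reject H₀.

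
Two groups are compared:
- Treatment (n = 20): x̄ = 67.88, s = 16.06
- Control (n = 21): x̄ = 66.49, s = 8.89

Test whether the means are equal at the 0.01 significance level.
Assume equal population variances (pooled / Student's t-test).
Student's two-sample t-test (equal variances):
H₀: μ₁ = μ₂
H₁: μ₁ ≠ μ₂
df = n₁ + n₂ - 2 = 39
Pooled variance s_p² = [(n₁-1)s₁² + (n₂-1)s₂²] / (n₁ + n₂ - 2) = [(19)(16.06²) + (20)(8.89²)] / 39 = 166.1844
SE = √(s_p²(1/n₁ + 1/n₂)) = √(166.1844 × (1/20 + 1/21)) = 4.0277
t = (x̄₁ - x̄₂) / SE = (67.88 - 66.49) / 4.0277 = 1.39 / 4.0277 = 0.345
p-value = 0.7319

Since p-value > α = 0.01, we fail to reject H₀.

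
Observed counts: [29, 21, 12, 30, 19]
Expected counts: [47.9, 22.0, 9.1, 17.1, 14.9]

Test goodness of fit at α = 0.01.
Chi-square goodness of fit test:
H₀: observed counts match expected distribution
H₁: observed counts differ from expected distribution
df = k - 1 = 4
χ² = Σ(O - E)²/E
   = (29 - 47.9)²/47.9 + (21 - 22.0)²/22.0 + (12 - 9.1)²/9.1 + (30 - 17.1)²/17.1 + (19 - 14.9)²/14.9
   = 7.457 + 0.045 + 0.924 + 9.732 + 1.128
   = 19.29
p-value = 0.0007

Since p-value < α = 0.01, we reject H₀.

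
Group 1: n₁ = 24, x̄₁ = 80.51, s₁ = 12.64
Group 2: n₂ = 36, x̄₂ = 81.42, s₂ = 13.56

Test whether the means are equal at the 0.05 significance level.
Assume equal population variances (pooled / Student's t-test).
Student's two-sample t-test (equal variances):
H₀: μ₁ = μ₂
H₁: μ₁ ≠ μ₂
df = n₁ + n₂ - 2 = 58
Pooled variance s_p² = [(n₁-1)s₁² + (n₂-1)s₂²] / (n₁ + n₂ - 2) = [(23)(12.64²) + (35)(13.56²)] / 58 = 174.3151
SE = √(s_p²(1/n₁ + 1/n₂)) = √(174.3151 × (1/24 + 1/36)) = 3.4793
t = (x̄₁ - x̄₂) / SE = (80.51 - 81.42) / 3.4793 = -0.91 / 3.4793 = -0.262
p-value = 0.7946

Since p-value > α = 0.05, we fail to reject H₀.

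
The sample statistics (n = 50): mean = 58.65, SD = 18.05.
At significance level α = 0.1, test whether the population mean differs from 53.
One-sample t-test:
H₀: μ = 53
H₁: μ ≠ 53
df = n - 1 = 49
t = (x̄ - μ₀) / (s/√n) = (58.65 - 53) / (18.05/√50) = 2.213
p-value = 0.0316

Since p-value < α = 0.1, we reject H₀.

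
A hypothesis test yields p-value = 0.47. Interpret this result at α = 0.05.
Since p = 0.47 > α = 0.05, fail to reject H₀.
There is insufficient evidence to reject the null hypothesis; the result is not statistically significant at the 0.05 level.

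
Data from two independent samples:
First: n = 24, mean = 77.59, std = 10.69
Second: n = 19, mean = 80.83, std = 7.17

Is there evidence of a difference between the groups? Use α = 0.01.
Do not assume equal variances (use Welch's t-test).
Welch's two-sample t-test:
H₀: μ₁ = μ₂
H₁: μ₁ ≠ μ₂
s₁²/n₁ = 10.69²/24 = 4.7615,  s₂²/n₂ = 7.17²/19 = 2.7057
SE = √(s₁²/n₁ + s₂²/n₂) = √(4.7615 + 2.7057) = 2.7326
df (Welch-Satterthwaite) = (s₁²/n₁ + s₂²/n₂)² / [(s₁²/n₁)²/(n₁-1) + (s₂²/n₂)²/(n₂-1)] ≈ 40.04
t = (x̄₁ - x̄₂) / SE = (77.59 - 80.83) / 2.7326 = -3.24 / 2.7326 = -1.186
p-value = 0.2427

Since p-value > α = 0.01, we fail to reject H₀.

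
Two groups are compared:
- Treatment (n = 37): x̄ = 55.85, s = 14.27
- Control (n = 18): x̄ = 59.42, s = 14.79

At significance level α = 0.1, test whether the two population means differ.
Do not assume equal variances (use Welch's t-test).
Welch's two-sample t-test:
H₀: μ₁ = μ₂
H₁: μ₁ ≠ μ₂
s₁²/n₁ = 14.27²/37 = 5.5036,  s₂²/n₂ = 14.79²/18 = 12.1524
SE = √(s₁²/n₁ + s₂²/n₂) = √(5.5036 + 12.1524) = 4.2019
df (Welch-Satterthwaite) = (s₁²/n₁ + s₂²/n₂)² / [(s₁²/n₁)²/(n₁-1) + (s₂²/n₂)²/(n₂-1)] ≈ 32.72
t = (x̄₁ - x̄₂) / SE = (55.85 - 59.42) / 4.2019 = -3.57 / 4.2019 = -0.850
p-value = 0.4017

Since p-value > α = 0.1, we fail to reject H₀.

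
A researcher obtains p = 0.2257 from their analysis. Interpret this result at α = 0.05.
Since p = 0.2257 > α = 0.05, fail to reject H₀.
There is insufficient evidence to reject the null hypothesis; the result is not statistically significant at the 0.05 level.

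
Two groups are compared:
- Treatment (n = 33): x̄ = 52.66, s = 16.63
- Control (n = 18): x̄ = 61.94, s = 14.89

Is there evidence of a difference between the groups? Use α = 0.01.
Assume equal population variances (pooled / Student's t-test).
Student's two-sample t-test (equal variances):
H₀: μ₁ = μ₂
H₁: μ₁ ≠ μ₂
df = n₁ + n₂ - 2 = 49
Pooled variance s_p² = [(n₁-1)s₁² + (n₂-1)s₂²] / (n₁ + n₂ - 2) = [(32)(16.63²) + (17)(14.89²)] / 49 = 257.5291
SE = √(s_p²(1/n₁ + 1/n₂)) = √(257.5291 × (1/33 + 1/18)) = 4.7022
t = (x̄₁ - x̄₂) / SE = (52.66 - 61.94) / 4.7022 = -9.28 / 4.7022 = -1.974
p-value = 0.0541

Since p-value > α = 0.01, we fail to reject H₀.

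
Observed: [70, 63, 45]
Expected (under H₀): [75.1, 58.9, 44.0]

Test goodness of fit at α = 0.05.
Chi-square goodness of fit test:
H₀: observed counts match expected distribution
H₁: observed counts differ from expected distribution
df = k - 1 = 2
χ² = Σ(O - E)²/E
   = (70 - 75.1)²/75.1 + (63 - 58.9)²/58.9 + (45 - 44.0)²/44.0
   = 0.346 + 0.285 + 0.023
   = 0.65
p-value = 0.7209

Since p-value > α = 0.05, we fail to reject H₀.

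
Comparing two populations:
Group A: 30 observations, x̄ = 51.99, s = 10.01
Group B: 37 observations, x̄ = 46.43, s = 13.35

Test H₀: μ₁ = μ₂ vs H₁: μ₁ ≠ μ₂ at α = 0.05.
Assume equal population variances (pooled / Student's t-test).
Student's two-sample t-test (equal variances):
H₀: μ₁ = μ₂
H₁: μ₁ ≠ μ₂
df = n₁ + n₂ - 2 = 65
Pooled variance s_p² = [(n₁-1)s₁² + (n₂-1)s₂²] / (n₁ + n₂ - 2) = [(29)(10.01²) + (36)(13.35²)] / 65 = 143.4125
SE = √(s_p²(1/n₁ + 1/n₂)) = √(143.4125 × (1/30 + 1/37)) = 2.9422
t = (x̄₁ - x̄₂) / SE = (51.99 - 46.43) / 2.9422 = 5.56 / 2.9422 = 1.890
p-value = 0.0633

Since p-value > α = 0.05, we fail to reject H₀.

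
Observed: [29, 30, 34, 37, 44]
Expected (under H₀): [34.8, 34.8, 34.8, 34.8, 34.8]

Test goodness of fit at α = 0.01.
Chi-square goodness of fit test:
H₀: observed counts match expected distribution
H₁: observed counts differ from expected distribution
df = k - 1 = 4
χ² = Σ(O - E)²/E
   = (29 - 34.8)²/34.8 + (30 - 34.8)²/34.8 + (34 - 34.8)²/34.8 + (37 - 34.8)²/34.8 + (44 - 34.8)²/34.8
   = 0.967 + 0.662 + 0.018 + 0.139 + 2.432
   = 4.22
p-value = 0.3773

Since p-value > α = 0.01, we fail to reject H₀.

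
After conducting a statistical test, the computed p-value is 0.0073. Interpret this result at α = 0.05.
Since p = 0.0073 < α = 0.05, reject H₀.
There is sufficient evidence to reject the null hypothesis; the result is statistically significant at the 0.05 level.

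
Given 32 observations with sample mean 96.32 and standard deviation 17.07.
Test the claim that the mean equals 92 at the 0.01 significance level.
One-sample t-test:
H₀: μ = 92
H₁: μ ≠ 92
df = n - 1 = 31
t = (x̄ - μ₀) / (s/√n) = (96.32 - 92) / (17.07/√32) = 1.432
p-value = 0.1623

Since p-value > α = 0.01, we fail to reject H₀.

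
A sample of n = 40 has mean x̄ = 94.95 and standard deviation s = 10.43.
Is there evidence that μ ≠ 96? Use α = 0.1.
One-sample t-test:
H₀: μ = 96
H₁: μ ≠ 96
df = n - 1 = 39
t = (x̄ - μ₀) / (s/√n) = (94.95 - 96) / (10.43/√40) = -0.637
p-value = 0.5280

Since p-value > α = 0.1, we fail to reject H₀.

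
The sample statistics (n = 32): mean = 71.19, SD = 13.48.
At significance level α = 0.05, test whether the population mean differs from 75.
One-sample t-test:
H₀: μ = 75
H₁: μ ≠ 75
df = n - 1 = 31
t = (x̄ - μ₀) / (s/√n) = (71.19 - 75) / (13.48/√32) = -1.599
p-value = 0.1200

Since p-value > α = 0.05, we fail to reject H₀.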